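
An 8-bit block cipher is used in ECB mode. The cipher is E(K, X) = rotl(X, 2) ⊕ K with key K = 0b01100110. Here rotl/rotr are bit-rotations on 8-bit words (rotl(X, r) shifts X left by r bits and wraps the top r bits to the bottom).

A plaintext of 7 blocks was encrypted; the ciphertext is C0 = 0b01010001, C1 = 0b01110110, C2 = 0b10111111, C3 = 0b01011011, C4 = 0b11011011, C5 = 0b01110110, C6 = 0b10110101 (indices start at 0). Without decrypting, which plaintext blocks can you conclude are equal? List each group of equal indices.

P1 = P5

ECB encrypts each block independently with the same key, so equal ciphertext blocks imply equal plaintext blocks.
C1 = C5 = 0b01110110, so P1 = P5.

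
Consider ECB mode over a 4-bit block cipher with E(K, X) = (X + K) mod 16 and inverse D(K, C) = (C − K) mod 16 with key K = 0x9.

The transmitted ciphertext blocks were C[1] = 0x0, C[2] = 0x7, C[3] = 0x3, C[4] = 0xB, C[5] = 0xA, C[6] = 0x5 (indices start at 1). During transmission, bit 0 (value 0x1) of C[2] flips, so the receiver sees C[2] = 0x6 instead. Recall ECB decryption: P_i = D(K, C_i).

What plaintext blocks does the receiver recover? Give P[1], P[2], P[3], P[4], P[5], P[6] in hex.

Only C[2] changed, to 0x6. In ECB, a change in C_i affects only P_i. Decrypting the received ciphertext:
P[1]: D(K, 0x0) = 0x7.
P[2]: D(K, 0x6) = 0xD.
P[3]: D(K, 0x3) = 0xA.
P[4]: D(K, 0xB) = 0x2.
P[5]: D(K, 0xA) = 0x1.
P[6]: D(K, 0x5) = 0xC.
Blocks that differ from the original plaintext: P[2].

P[1] = 0x7, P[2] = 0xD, P[3] = 0xA, P[4] = 0x2, P[5] = 0x1, P[6] = 0xC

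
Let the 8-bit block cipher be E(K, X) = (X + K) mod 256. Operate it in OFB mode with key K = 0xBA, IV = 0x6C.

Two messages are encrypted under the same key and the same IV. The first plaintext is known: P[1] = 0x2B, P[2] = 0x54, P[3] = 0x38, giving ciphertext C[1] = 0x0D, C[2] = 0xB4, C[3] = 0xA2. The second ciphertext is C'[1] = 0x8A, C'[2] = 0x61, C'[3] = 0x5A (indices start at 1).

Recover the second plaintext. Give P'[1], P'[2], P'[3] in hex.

In OFB with a reused IV, both messages share the same keystream S_i, so C_i ⊕ C'_i = P_i ⊕ P'_i and thus P'_i = P_i ⊕ C_i ⊕ C'_i.
P'[1]: 0x2B ⊕ 0x0D ⊕ 0x8A = 0xAC.
P'[2]: 0x54 ⊕ 0xB4 ⊕ 0x61 = 0x81.
P'[3]: 0x38 ⊕ 0xA2 ⊕ 0x5A = 0xC0.

P'[1] = 0xAC, P'[2] = 0x81, P'[3] = 0xC0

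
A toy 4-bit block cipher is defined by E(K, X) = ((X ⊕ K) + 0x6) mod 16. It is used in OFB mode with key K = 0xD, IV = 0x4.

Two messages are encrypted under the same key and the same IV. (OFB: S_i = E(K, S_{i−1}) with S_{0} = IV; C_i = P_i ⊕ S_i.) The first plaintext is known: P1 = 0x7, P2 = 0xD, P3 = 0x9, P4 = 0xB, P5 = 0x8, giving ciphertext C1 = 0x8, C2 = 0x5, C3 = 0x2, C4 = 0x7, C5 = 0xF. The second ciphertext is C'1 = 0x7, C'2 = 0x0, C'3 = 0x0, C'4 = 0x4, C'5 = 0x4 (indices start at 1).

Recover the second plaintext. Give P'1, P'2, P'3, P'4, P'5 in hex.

P'1 = 0x8, P'2 = 0x8, P'3 = 0xB, P'4 = 0x8, P'5 = 0x3

In OFB with a reused IV, both messages share the same keystream S_i, so C_i ⊕ C'_i = P_i ⊕ P'_i and thus P'_i = P_i ⊕ C_i ⊕ C'_i.
P'1: 0x7 ⊕ 0x8 ⊕ 0x7 = 0x8.
P'2: 0xD ⊕ 0x5 ⊕ 0x0 = 0x8.
P'3: 0x9 ⊕ 0x2 ⊕ 0x0 = 0xB.
P'4: 0xB ⊕ 0x7 ⊕ 0x4 = 0x8.
P'5: 0x8 ⊕ 0xF ⊕ 0x4 = 0x3.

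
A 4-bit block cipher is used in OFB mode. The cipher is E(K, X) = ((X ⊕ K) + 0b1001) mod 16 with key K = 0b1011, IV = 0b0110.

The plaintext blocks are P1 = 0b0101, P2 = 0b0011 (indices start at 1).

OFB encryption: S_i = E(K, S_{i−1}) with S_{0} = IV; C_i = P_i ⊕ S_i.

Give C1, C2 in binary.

C1: S = E(K, 0b0110) = 0b0110; 0b0101 ⊕ 0b0110 = 0b0011.
C2: S = E(K, 0b0110) = 0b0110; 0b0011 ⊕ 0b0110 = 0b0101.

C1 = 0b0011, C2 = 0b0101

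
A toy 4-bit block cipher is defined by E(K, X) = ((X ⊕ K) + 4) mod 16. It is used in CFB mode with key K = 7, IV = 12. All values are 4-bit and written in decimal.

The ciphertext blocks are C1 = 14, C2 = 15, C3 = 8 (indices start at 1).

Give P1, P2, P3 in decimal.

P1 = 1, P2 = 2, P3 = 4

CFB decryption: P_i = C_i ⊕ E(K, C_{i−1}), with C_{0} = IV.
P1: E(K, 12) = 15; 14 ⊕ 15 = 1.
P2: E(K, 14) = 13; 15 ⊕ 13 = 2.
P3: E(K, 15) = 12; 8 ⊕ 12 = 4.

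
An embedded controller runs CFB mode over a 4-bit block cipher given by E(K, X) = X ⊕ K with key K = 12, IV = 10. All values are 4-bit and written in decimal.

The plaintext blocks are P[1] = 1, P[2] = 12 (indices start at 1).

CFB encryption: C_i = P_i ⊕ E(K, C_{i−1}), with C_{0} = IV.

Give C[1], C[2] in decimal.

C[1]: E(K, 10) = 6; 1 ⊕ 6 = 7.
C[2]: E(K, 7) = 11; 12 ⊕ 11 = 7.

C[1] = 7, C[2] = 7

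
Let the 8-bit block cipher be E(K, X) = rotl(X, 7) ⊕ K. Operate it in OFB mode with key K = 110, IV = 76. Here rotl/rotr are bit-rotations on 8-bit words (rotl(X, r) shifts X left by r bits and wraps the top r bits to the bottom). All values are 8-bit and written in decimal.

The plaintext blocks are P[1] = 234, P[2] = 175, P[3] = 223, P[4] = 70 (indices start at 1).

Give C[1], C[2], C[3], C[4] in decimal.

OFB encryption: S_i = E(K, S_{i−1}) with S_{0} = IV; C_i = P_i ⊕ S_i.
C[1]: S = E(K, 76) = 72; 234 ⊕ 72 = 162.
C[2]: S = E(K, 72) = 74; 175 ⊕ 74 = 229.
C[3]: S = E(K, 74) = 75; 223 ⊕ 75 = 148.
C[4]: S = E(K, 75) = 203; 70 ⊕ 203 = 141.

C[1] = 162, C[2] = 229, C[3] = 148, C[4] = 141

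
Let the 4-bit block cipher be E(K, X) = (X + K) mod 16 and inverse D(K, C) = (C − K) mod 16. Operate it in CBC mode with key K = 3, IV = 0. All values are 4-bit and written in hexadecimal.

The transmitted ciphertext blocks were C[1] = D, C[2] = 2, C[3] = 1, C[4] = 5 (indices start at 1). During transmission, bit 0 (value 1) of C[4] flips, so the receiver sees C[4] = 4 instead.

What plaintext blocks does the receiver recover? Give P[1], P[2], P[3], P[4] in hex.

P[1] = A, P[2] = 2, P[3] = C, P[4] = 0

CBC decryption: P_i = D(K, C_i) ⊕ C_{i−1}, with C_{0} = IV.
Only C[4] changed, to 4. In CBC, a change in C_i garbles P_i and flips the same bit in P_{i+1}. Decrypting the received ciphertext:
P[1]: D(K, D) = A; A ⊕ 0 = A.
P[2]: D(K, 2) = F; F ⊕ D = 2.
P[3]: D(K, 1) = E; E ⊕ 2 = C.
P[4]: D(K, 4) = 1; 1 ⊕ 1 = 0.
Blocks that differ from the original plaintext: P[4].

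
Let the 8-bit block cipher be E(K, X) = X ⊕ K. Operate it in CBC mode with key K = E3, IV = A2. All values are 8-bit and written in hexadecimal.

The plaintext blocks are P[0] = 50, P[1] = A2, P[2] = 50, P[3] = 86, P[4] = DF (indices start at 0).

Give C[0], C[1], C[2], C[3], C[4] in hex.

CBC encryption: C_i = E(K, P_i ⊕ C_{i−1}), with C_{−1} = IV.
C[0]: P[0] ⊕ A2 = F2; E(K, F2) = 11.
C[1]: P[1] ⊕ 11 = B3; E(K, B3) = 50.
C[2]: P[2] ⊕ 50 = 00; E(K, 00) = E3.
C[3]: P[3] ⊕ E3 = 65; E(K, 65) = 86.
C[4]: P[4] ⊕ 86 = 59; E(K, 59) = BA.

C[0] = 11, C[1] = 50, C[2] = E3, C[3] = 86, C[4] = BA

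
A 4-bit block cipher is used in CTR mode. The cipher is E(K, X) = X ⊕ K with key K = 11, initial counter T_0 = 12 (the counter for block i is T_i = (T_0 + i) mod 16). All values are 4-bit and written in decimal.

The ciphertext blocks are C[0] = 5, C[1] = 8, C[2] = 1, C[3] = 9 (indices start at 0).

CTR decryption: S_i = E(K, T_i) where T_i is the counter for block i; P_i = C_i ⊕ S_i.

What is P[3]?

P[3]: T = 15, S = E(K, T) = 4; 9 ⊕ 4 = 13.

P[3] = 13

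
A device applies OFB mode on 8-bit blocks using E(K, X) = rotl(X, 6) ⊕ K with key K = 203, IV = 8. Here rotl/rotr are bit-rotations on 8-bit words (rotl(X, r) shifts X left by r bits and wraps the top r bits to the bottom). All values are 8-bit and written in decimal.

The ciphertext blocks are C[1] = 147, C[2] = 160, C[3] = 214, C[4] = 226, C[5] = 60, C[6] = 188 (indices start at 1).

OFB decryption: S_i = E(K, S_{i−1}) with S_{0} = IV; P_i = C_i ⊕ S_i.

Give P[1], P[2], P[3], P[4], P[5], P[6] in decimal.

P[1]: S = E(K, 8) = 201; 147 ⊕ 201 = 90.
P[2]: S = E(K, 201) = 185; 160 ⊕ 185 = 25.
P[3]: S = E(K, 185) = 165; 214 ⊕ 165 = 115.
P[4]: S = E(K, 165) = 162; 226 ⊕ 162 = 64.
P[5]: S = E(K, 162) = 99; 60 ⊕ 99 = 95.
P[6]: S = E(K, 99) = 19; 188 ⊕ 19 = 175.

P[1] = 90, P[2] = 25, P[3] = 115, P[4] = 64, P[5] = 95, P[6] = 175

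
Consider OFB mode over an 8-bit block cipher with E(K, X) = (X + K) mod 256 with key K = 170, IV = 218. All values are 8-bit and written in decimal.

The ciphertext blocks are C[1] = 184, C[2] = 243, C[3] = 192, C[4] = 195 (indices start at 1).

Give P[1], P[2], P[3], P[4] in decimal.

P[1] = 60, P[2] = 221, P[3] = 24, P[4] = 65

OFB decryption: S_i = E(K, S_{i−1}) with S_{0} = IV; P_i = C_i ⊕ S_i.
P[1]: S = E(K, 218) = 132; 184 ⊕ 132 = 60.
P[2]: S = E(K, 132) = 46; 243 ⊕ 46 = 221.
P[3]: S = E(K, 46) = 216; 192 ⊕ 216 = 24.
P[4]: S = E(K, 216) = 130; 195 ⊕ 130 = 65.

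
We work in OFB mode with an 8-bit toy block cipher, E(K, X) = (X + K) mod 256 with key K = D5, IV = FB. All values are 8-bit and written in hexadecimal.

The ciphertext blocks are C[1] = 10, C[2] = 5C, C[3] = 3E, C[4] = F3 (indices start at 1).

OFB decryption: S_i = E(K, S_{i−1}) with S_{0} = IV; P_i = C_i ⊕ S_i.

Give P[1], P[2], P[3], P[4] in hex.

P[1] = C0, P[2] = F9, P[3] = 44, P[4] = BC

P[1]: S = E(K, FB) = D0; 10 ⊕ D0 = C0.
P[2]: S = E(K, D0) = A5; 5C ⊕ A5 = F9.
P[3]: S = E(K, A5) = 7A; 3E ⊕ 7A = 44.
P[4]: S = E(K, 7A) = 4F; F3 ⊕ 4F = BC.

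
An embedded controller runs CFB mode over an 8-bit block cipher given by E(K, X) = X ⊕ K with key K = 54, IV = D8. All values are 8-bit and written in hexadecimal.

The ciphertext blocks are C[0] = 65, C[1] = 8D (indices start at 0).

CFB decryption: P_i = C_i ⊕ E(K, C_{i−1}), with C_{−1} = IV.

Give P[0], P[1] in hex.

P[0]: E(K, D8) = 8C; 65 ⊕ 8C = E9.
P[1]: E(K, 65) = 31; 8D ⊕ 31 = BC.

P[0] = E9, P[1] = BC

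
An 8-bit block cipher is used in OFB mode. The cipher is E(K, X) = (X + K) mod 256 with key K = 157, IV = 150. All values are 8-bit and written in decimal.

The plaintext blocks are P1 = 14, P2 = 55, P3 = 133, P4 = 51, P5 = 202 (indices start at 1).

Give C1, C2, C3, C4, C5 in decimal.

OFB encryption: S_i = E(K, S_{i−1}) with S_{0} = IV; C_i = P_i ⊕ S_i.
C1: S = E(K, 150) = 51; 14 ⊕ 51 = 61.
C2: S = E(K, 51) = 208; 55 ⊕ 208 = 231.
C3: S = E(K, 208) = 109; 133 ⊕ 109 = 232.
C4: S = E(K, 109) = 10; 51 ⊕ 10 = 57.
C5: S = E(K, 10) = 167; 202 ⊕ 167 = 109.

C1 = 61, C2 = 231, C3 = 232, C4 = 57, C5 = 109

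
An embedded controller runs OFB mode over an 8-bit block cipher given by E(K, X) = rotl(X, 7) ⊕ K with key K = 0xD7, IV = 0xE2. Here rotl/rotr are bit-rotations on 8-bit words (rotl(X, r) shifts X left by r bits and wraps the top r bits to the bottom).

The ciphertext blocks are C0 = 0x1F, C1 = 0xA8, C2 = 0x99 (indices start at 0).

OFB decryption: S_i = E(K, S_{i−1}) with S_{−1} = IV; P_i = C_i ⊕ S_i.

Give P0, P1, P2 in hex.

P0 = 0xB9, P1 = 0x2C, P2 = 0x0C

P0: S = E(K, 0xE2) = 0xA6; 0x1F ⊕ 0xA6 = 0xB9.
P1: S = E(K, 0xA6) = 0x84; 0xA8 ⊕ 0x84 = 0x2C.
P2: S = E(K, 0x84) = 0x95; 0x99 ⊕ 0x95 = 0x0C.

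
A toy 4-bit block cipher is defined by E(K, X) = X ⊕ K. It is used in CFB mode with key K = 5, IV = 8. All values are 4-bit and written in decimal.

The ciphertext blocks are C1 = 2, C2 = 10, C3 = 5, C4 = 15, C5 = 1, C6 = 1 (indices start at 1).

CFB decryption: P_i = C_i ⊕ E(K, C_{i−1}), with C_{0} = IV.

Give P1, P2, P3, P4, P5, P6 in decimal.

P1: E(K, 8) = 13; 2 ⊕ 13 = 15.
P2: E(K, 2) = 7; 10 ⊕ 7 = 13.
P3: E(K, 10) = 15; 5 ⊕ 15 = 10.
P4: E(K, 5) = 0; 15 ⊕ 0 = 15.
P5: E(K, 15) = 10; 1 ⊕ 10 = 11.
P6: E(K, 1) = 4; 1 ⊕ 4 = 5.

P1 = 15, P2 = 13, P3 = 10, P4 = 15, P5 = 11, P6 = 5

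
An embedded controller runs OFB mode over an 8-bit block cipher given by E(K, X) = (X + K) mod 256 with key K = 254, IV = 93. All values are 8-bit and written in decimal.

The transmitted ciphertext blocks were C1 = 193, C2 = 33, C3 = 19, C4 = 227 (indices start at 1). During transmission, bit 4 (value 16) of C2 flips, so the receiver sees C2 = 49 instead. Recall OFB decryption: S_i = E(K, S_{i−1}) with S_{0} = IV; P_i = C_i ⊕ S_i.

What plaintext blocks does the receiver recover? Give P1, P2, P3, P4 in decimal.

P1 = 154, P2 = 104, P3 = 68, P4 = 182

Only C2 changed, to 49. In OFB, a change in C_i flips the same bit in P_i only; the keystream is unaffected. Decrypting the received ciphertext:
P1: S = E(K, 93) = 91; 193 ⊕ 91 = 154.
P2: S = E(K, 91) = 89; 49 ⊕ 89 = 104.
P3: S = E(K, 89) = 87; 19 ⊕ 87 = 68.
P4: S = E(K, 87) = 85; 227 ⊕ 85 = 182.
Blocks that differ from the original plaintext: P2.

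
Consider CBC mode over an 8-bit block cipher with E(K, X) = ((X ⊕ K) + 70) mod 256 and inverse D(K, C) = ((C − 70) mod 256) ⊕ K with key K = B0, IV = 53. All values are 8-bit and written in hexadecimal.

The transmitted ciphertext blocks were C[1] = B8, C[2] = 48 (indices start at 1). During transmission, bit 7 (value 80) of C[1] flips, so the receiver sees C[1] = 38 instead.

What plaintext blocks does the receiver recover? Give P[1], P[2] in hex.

P[1] = 2B, P[2] = 50

CBC decryption: P_i = D(K, C_i) ⊕ C_{i−1}, with C_{0} = IV.
Only C[1] changed, to 38. In CBC, a change in C_i garbles P_i and flips the same bit in P_{i+1}. Decrypting the received ciphertext:
P[1]: D(K, 38) = 78; 78 ⊕ 53 = 2B.
P[2]: D(K, 48) = 68; 68 ⊕ 38 = 50.
Blocks that differ from the original plaintext: P[1], P[2].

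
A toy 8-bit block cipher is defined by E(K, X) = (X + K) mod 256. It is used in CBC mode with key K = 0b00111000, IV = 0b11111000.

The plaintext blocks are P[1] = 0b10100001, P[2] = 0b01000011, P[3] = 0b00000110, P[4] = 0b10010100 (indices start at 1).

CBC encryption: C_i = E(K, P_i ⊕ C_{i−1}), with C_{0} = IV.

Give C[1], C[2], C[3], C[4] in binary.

C[1] = 0b10010001, C[2] = 0b00001010, C[3] = 0b01000100, C[4] = 0b00001000

C[1]: P[1] ⊕ 0b11111000 = 0b01011001; E(K, 0b01011001) = 0b10010001.
C[2]: P[2] ⊕ 0b10010001 = 0b11010010; E(K, 0b11010010) = 0b00001010.
C[3]: P[3] ⊕ 0b00001010 = 0b00001100; E(K, 0b00001100) = 0b01000100.
C[4]: P[4] ⊕ 0b01000100 = 0b11010000; E(K, 0b11010000) = 0b00001000.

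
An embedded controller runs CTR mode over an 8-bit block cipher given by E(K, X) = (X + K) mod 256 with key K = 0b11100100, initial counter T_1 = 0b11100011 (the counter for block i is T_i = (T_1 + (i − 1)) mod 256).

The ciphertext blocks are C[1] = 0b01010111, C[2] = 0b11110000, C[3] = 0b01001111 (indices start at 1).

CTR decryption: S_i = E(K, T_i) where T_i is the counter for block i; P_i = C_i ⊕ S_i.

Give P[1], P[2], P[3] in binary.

P[1] = 0b10010000, P[2] = 0b00111000, P[3] = 0b10000110

P[1]: T = 0b11100011, S = E(K, T) = 0b11000111; 0b01010111 ⊕ 0b11000111 = 0b10010000.
P[2]: T = 0b11100100, S = E(K, T) = 0b11001000; 0b11110000 ⊕ 0b11001000 = 0b00111000.
P[3]: T = 0b11100101, S = E(K, T) = 0b11001001; 0b01001111 ⊕ 0b11001001 = 0b10000110.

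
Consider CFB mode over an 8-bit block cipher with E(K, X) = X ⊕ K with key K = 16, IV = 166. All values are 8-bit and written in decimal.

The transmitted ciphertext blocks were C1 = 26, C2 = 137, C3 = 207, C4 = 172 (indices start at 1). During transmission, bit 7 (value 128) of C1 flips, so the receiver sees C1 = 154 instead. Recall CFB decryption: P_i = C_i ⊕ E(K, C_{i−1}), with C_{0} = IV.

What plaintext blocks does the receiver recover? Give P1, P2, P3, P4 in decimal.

Only C1 changed, to 154. In CFB, a change in C_i flips the same bit in P_i and garbles P_{i+1}. Decrypting the received ciphertext:
P1: E(K, 166) = 182; 154 ⊕ 182 = 44.
P2: E(K, 154) = 138; 137 ⊕ 138 = 3.
P3: E(K, 137) = 153; 207 ⊕ 153 = 86.
P4: E(K, 207) = 223; 172 ⊕ 223 = 115.
Blocks that differ from the original plaintext: P1, P2.

P1 = 44, P2 = 3, P3 = 86, P4 = 115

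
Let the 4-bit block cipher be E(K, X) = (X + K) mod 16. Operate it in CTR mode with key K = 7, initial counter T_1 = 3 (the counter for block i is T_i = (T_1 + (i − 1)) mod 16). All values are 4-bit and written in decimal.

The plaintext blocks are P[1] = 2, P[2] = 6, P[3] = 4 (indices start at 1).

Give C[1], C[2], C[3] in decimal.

C[1] = 8, C[2] = 13, C[3] = 8

CTR encryption: S_i = E(K, T_i) where T_i is the counter for block i; C_i = P_i ⊕ S_i.
C[1]: T = 3, S = E(K, T) = 10; 2 ⊕ 10 = 8.
C[2]: T = 4, S = E(K, T) = 11; 6 ⊕ 11 = 13.
C[3]: T = 5, S = E(K, T) = 12; 4 ⊕ 12 = 8.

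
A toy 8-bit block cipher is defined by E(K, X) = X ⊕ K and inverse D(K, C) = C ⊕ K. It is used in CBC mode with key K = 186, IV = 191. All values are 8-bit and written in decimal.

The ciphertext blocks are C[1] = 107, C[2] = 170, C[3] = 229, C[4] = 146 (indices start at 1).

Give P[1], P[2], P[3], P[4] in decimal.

CBC decryption: P_i = D(K, C_i) ⊕ C_{i−1}, with C_{0} = IV.
P[1]: D(K, 107) = 209; 209 ⊕ 191 = 110.
P[2]: D(K, 170) = 16; 16 ⊕ 107 = 123.
P[3]: D(K, 229) = 95; 95 ⊕ 170 = 245.
P[4]: D(K, 146) = 40; 40 ⊕ 229 = 205.

P[1] = 110, P[2] = 123, P[3] = 245, P[4] = 205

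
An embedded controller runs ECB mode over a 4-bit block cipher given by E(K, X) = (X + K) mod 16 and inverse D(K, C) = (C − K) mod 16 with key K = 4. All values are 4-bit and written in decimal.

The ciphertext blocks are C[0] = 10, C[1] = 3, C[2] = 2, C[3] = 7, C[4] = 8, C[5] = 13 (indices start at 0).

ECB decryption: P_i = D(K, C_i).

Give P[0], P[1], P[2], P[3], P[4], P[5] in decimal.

P[0] = 6, P[1] = 15, P[2] = 14, P[3] = 3, P[4] = 4, P[5] = 9

P[0]: D(K, 10) = 6.
P[1]: D(K, 3) = 15.
P[2]: D(K, 2) = 14.
P[3]: D(K, 7) = 3.
P[4]: D(K, 8) = 4.
P[5]: D(K, 13) = 9.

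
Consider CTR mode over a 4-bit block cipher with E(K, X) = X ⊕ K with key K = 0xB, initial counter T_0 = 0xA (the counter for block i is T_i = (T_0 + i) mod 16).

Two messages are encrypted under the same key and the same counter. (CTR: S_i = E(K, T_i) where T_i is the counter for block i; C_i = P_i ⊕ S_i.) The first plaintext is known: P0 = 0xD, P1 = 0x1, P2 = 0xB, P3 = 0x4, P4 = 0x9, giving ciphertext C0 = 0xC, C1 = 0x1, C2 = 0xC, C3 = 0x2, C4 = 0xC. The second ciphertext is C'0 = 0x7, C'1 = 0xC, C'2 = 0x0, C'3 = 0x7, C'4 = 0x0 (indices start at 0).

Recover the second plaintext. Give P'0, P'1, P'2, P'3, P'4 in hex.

In CTR with a reused counter, both messages share the same keystream S_i, so C_i ⊕ C'_i = P_i ⊕ P'_i and thus P'_i = P_i ⊕ C_i ⊕ C'_i.
P'0: 0xD ⊕ 0xC ⊕ 0x7 = 0x6.
P'1: 0x1 ⊕ 0x1 ⊕ 0xC = 0xC.
P'2: 0xB ⊕ 0xC ⊕ 0x0 = 0x7.
P'3: 0x4 ⊕ 0x2 ⊕ 0x7 = 0x1.
P'4: 0x9 ⊕ 0xC ⊕ 0x0 = 0x5.

P'0 = 0x6, P'1 = 0xC, P'2 = 0x7, P'3 = 0x1, P'4 = 0x5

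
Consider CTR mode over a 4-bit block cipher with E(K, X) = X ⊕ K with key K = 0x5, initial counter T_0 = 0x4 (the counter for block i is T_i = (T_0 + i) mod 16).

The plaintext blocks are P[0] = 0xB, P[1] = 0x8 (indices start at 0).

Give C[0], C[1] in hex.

CTR encryption: S_i = E(K, T_i) where T_i is the counter for block i; C_i = P_i ⊕ S_i.
C[0]: T = 0x4, S = E(K, T) = 0x1; 0xB ⊕ 0x1 = 0xA.
C[1]: T = 0x5, S = E(K, T) = 0x0; 0x8 ⊕ 0x0 = 0x8.

C[0] = 0xA, C[1] = 0x8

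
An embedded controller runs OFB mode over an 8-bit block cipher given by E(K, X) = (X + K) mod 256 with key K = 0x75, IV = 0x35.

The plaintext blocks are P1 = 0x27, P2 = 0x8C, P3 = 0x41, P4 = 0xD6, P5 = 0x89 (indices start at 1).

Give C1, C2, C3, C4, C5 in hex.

C1 = 0x8D, C2 = 0x93, C3 = 0xD5, C4 = 0xDF, C5 = 0xF7

OFB encryption: S_i = E(K, S_{i−1}) with S_{0} = IV; C_i = P_i ⊕ S_i.
C1: S = E(K, 0x35) = 0xAA; 0x27 ⊕ 0xAA = 0x8D.
C2: S = E(K, 0xAA) = 0x1F; 0x8C ⊕ 0x1F = 0x93.
C3: S = E(K, 0x1F) = 0x94; 0x41 ⊕ 0x94 = 0xD5.
C4: S = E(K, 0x94) = 0x09; 0xD6 ⊕ 0x09 = 0xDF.
C5: S = E(K, 0x09) = 0x7E; 0x89 ⊕ 0x7E = 0xF7.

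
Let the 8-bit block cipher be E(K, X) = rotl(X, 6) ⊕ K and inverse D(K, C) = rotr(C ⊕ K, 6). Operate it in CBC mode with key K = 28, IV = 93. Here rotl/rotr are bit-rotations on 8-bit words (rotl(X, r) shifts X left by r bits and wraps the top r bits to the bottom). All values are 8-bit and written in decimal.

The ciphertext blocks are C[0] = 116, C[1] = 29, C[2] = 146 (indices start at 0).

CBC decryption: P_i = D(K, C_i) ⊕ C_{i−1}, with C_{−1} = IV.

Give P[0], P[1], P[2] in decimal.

P[0] = 252, P[1] = 112, P[2] = 39

P[0]: D(K, 116) = 161; 161 ⊕ 93 = 252.
P[1]: D(K, 29) = 4; 4 ⊕ 116 = 112.
P[2]: D(K, 146) = 58; 58 ⊕ 29 = 39.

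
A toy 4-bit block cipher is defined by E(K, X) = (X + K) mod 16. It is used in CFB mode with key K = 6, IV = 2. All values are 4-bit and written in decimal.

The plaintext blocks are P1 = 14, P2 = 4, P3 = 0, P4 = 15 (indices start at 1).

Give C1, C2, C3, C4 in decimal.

CFB encryption: C_i = P_i ⊕ E(K, C_{i−1}), with C_{0} = IV.
C1: E(K, 2) = 8; 14 ⊕ 8 = 6.
C2: E(K, 6) = 12; 4 ⊕ 12 = 8.
C3: E(K, 8) = 14; 0 ⊕ 14 = 14.
C4: E(K, 14) = 4; 15 ⊕ 4 = 11.

C1 = 6, C2 = 8, C3 = 14, C4 = 11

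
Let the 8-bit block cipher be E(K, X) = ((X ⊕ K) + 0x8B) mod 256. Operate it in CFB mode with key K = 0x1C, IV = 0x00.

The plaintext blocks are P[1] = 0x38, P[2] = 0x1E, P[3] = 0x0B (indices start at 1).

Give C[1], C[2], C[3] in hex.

CFB encryption: C_i = P_i ⊕ E(K, C_{i−1}), with C_{0} = IV.
C[1]: E(K, 0x00) = 0xA7; 0x38 ⊕ 0xA7 = 0x9F.
C[2]: E(K, 0x9F) = 0x0E; 0x1E ⊕ 0x0E = 0x10.
C[3]: E(K, 0x10) = 0x97; 0x0B ⊕ 0x97 = 0x9C.

C[1] = 0x9F, C[2] = 0x10, C[3] = 0x9C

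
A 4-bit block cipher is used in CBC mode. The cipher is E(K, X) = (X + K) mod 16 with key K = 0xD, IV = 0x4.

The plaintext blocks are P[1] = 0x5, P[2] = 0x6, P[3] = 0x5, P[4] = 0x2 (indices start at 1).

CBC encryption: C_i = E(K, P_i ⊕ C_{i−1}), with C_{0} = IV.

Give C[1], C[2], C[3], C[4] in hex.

C[1] = 0xE, C[2] = 0x5, C[3] = 0xD, C[4] = 0xC

C[1]: P[1] ⊕ 0x4 = 0x1; E(K, 0x1) = 0xE.
C[2]: P[2] ⊕ 0xE = 0x8; E(K, 0x8) = 0x5.
C[3]: P[3] ⊕ 0x5 = 0x0; E(K, 0x0) = 0xD.
C[4]: P[4] ⊕ 0xD = 0xF; E(K, 0xF) = 0xC.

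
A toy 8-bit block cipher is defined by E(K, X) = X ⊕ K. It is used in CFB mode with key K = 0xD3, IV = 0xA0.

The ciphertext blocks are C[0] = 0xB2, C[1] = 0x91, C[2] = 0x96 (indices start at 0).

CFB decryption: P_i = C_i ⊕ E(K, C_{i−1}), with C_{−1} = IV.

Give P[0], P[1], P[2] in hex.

P[0] = 0xC1, P[1] = 0xF0, P[2] = 0xD4

P[0]: E(K, 0xA0) = 0x73; 0xB2 ⊕ 0x73 = 0xC1.
P[1]: E(K, 0xB2) = 0x61; 0x91 ⊕ 0x61 = 0xF0.
P[2]: E(K, 0x91) = 0x42; 0x96 ⊕ 0x42 = 0xD4.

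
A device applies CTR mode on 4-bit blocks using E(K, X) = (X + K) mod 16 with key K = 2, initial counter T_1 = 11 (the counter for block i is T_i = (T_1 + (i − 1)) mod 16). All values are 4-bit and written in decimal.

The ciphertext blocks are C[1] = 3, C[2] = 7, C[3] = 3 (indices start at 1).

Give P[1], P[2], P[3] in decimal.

CTR decryption: S_i = E(K, T_i) where T_i is the counter for block i; P_i = C_i ⊕ S_i.
P[1]: T = 11, S = E(K, T) = 13; 3 ⊕ 13 = 14.
P[2]: T = 12, S = E(K, T) = 14; 7 ⊕ 14 = 9.
P[3]: T = 13, S = E(K, T) = 15; 3 ⊕ 15 = 12.

P[1] = 14, P[2] = 9, P[3] = 12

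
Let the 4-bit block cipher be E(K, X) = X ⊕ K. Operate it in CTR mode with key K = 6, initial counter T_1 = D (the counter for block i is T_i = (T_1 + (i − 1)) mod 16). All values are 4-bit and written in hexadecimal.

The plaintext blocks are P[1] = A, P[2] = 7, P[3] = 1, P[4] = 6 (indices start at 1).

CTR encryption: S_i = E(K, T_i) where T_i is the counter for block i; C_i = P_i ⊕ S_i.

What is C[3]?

C[3] = 8

C[1]: T = D, S = E(K, T) = B; A ⊕ B = 1.
C[2]: T = E, S = E(K, T) = 8; 7 ⊕ 8 = F.
C[3]: T = F, S = E(K, T) = 9; 1 ⊕ 9 = 8.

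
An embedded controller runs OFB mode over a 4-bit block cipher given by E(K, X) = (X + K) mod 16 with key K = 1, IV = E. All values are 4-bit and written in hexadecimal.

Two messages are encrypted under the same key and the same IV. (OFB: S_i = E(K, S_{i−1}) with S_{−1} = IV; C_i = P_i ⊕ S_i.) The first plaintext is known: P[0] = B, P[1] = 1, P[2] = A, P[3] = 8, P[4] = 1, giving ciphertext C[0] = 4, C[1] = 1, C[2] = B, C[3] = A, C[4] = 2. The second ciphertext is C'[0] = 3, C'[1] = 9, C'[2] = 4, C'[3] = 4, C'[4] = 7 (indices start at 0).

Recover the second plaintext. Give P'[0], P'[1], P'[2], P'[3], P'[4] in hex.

P'[0] = C, P'[1] = 9, P'[2] = 5, P'[3] = 6, P'[4] = 4

In OFB with a reused IV, both messages share the same keystream S_i, so C_i ⊕ C'_i = P_i ⊕ P'_i and thus P'_i = P_i ⊕ C_i ⊕ C'_i.
P'[0]: B ⊕ 4 ⊕ 3 = C.
P'[1]: 1 ⊕ 1 ⊕ 9 = 9.
P'[2]: A ⊕ B ⊕ 4 = 5.
P'[3]: 8 ⊕ A ⊕ 4 = 6.
P'[4]: 1 ⊕ 2 ⊕ 7 = 4.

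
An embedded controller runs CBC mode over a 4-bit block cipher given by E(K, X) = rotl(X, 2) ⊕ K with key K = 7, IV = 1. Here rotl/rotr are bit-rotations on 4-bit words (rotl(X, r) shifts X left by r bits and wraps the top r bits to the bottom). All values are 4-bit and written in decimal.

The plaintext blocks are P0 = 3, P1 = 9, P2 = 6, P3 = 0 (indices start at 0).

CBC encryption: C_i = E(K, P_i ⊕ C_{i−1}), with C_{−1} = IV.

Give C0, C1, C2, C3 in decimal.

C0 = 15, C1 = 14, C2 = 5, C3 = 2

C0: P0 ⊕ 1 = 2; E(K, 2) = 15.
C1: P1 ⊕ 15 = 6; E(K, 6) = 14.
C2: P2 ⊕ 14 = 8; E(K, 8) = 5.
C3: P3 ⊕ 5 = 5; E(K, 5) = 2.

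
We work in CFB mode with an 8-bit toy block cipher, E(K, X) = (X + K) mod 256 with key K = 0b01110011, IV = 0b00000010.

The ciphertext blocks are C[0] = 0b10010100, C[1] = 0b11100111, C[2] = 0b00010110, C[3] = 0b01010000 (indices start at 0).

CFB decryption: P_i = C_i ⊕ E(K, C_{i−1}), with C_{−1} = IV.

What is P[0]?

P[0]: E(K, 0b00000010) = 0b01110101; 0b10010100 ⊕ 0b01110101 = 0b11100001.

P[0] = 0b11100001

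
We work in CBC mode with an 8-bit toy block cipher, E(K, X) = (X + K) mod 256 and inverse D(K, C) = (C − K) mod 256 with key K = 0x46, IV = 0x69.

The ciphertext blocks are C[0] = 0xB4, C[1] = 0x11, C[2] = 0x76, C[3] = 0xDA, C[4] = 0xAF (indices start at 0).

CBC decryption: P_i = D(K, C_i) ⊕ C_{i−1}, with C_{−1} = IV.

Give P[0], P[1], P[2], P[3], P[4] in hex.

P[0]: D(K, 0xB4) = 0x6E; 0x6E ⊕ 0x69 = 0x07.
P[1]: D(K, 0x11) = 0xCB; 0xCB ⊕ 0xB4 = 0x7F.
P[2]: D(K, 0x76) = 0x30; 0x30 ⊕ 0x11 = 0x21.
P[3]: D(K, 0xDA) = 0x94; 0x94 ⊕ 0x76 = 0xE2.
P[4]: D(K, 0xAF) = 0x69; 0x69 ⊕ 0xDA = 0xB3.

P[0] = 0x07, P[1] = 0x7F, P[2] = 0x21, P[3] = 0xE2, P[4] = 0xB3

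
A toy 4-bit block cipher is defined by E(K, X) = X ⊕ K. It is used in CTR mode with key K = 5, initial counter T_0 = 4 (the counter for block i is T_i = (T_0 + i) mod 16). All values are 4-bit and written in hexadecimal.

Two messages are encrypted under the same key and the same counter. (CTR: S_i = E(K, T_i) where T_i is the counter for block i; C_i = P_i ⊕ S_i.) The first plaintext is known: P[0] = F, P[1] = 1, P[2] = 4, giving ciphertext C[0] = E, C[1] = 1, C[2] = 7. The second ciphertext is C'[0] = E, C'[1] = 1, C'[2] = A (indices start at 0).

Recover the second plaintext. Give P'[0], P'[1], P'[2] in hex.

P'[0] = F, P'[1] = 1, P'[2] = 9

In CTR with a reused counter, both messages share the same keystream S_i, so C_i ⊕ C'_i = P_i ⊕ P'_i and thus P'_i = P_i ⊕ C_i ⊕ C'_i.
P'[0]: F ⊕ E ⊕ E = F.
P'[1]: 1 ⊕ 1 ⊕ 1 = 1.
P'[2]: 4 ⊕ 7 ⊕ A = 9.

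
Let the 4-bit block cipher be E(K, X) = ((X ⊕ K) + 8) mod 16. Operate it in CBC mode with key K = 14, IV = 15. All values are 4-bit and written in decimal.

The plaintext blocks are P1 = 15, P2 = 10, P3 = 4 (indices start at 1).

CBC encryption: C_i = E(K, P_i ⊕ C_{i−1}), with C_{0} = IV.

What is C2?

C2 = 10

C1: P1 ⊕ 15 = 0; E(K, 0) = 6.
C2: P2 ⊕ 6 = 12; E(K, 12) = 10.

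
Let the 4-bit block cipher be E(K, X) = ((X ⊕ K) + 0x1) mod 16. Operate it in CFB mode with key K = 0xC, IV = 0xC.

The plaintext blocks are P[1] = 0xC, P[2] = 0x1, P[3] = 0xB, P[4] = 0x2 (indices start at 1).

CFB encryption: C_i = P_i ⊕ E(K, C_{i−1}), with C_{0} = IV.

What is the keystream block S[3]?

0x0

C[1]: E(K, 0xC) = 0x1; 0xC ⊕ 0x1 = 0xD.
C[2]: E(K, 0xD) = 0x2; 0x1 ⊕ 0x2 = 0x3.
C[3]: E(K, 0x3) = 0x0; 0xB ⊕ 0x0 = 0xB.
So S[3] = 0x0.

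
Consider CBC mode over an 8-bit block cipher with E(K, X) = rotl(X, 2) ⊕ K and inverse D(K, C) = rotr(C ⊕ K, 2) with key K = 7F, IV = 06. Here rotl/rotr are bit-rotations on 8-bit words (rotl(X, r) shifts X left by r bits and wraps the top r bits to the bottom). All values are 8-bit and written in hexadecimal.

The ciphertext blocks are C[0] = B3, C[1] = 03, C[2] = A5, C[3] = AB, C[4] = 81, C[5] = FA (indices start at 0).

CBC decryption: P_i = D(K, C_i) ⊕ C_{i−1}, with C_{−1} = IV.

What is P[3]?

P[3]: D(K, AB) = 35; 35 ⊕ A5 = 90.

P[3] = 90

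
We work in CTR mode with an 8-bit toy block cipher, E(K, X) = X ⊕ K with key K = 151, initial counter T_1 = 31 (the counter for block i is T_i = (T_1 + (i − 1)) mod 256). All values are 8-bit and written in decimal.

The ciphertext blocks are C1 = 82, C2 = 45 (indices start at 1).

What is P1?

P1 = 218

CTR decryption: S_i = E(K, T_i) where T_i is the counter for block i; P_i = C_i ⊕ S_i.
P1: T = 31, S = E(K, T) = 136; 82 ⊕ 136 = 218.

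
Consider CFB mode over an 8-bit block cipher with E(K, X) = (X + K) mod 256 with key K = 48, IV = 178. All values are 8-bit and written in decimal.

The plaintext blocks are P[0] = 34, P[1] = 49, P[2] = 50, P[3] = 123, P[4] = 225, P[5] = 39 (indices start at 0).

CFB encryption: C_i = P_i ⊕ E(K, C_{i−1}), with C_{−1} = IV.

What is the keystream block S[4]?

C[0]: E(K, 178) = 226; 34 ⊕ 226 = 192.
C[1]: E(K, 192) = 240; 49 ⊕ 240 = 193.
C[2]: E(K, 193) = 241; 50 ⊕ 241 = 195.
C[3]: E(K, 195) = 243; 123 ⊕ 243 = 136.
C[4]: E(K, 136) = 184; 225 ⊕ 184 = 89.
So S[4] = 184.

184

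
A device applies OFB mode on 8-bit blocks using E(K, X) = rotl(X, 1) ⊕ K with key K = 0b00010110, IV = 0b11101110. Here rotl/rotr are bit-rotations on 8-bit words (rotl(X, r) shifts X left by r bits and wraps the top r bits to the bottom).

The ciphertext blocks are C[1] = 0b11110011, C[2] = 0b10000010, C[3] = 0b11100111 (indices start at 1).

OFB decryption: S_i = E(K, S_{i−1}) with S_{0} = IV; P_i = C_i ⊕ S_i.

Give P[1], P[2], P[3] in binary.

P[1] = 0b00111000, P[2] = 0b00000011, P[3] = 0b11110010

P[1]: S = E(K, 0b11101110) = 0b11001011; 0b11110011 ⊕ 0b11001011 = 0b00111000.
P[2]: S = E(K, 0b11001011) = 0b10000001; 0b10000010 ⊕ 0b10000001 = 0b00000011.
P[3]: S = E(K, 0b10000001) = 0b00010101; 0b11100111 ⊕ 0b00010101 = 0b11110010.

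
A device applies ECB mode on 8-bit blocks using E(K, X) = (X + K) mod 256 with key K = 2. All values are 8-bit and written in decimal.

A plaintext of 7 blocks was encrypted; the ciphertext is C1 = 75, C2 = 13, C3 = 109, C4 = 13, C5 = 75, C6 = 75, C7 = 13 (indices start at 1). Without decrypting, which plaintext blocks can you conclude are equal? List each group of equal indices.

ECB encrypts each block independently with the same key, so equal ciphertext blocks imply equal plaintext blocks.
C1 = C5 = C6 = 75, so P1 = P5 = P6.
C2 = C4 = C7 = 13, so P2 = P4 = P7.

P1 = P5 = P6; P2 = P4 = P7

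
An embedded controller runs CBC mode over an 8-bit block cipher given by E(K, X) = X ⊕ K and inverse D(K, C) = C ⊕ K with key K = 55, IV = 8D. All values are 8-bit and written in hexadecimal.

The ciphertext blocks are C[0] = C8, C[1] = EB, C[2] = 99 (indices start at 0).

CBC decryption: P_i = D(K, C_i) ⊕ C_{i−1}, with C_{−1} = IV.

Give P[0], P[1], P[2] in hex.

P[0]: D(K, C8) = 9D; 9D ⊕ 8D = 10.
P[1]: D(K, EB) = BE; BE ⊕ C8 = 76.
P[2]: D(K, 99) = CC; CC ⊕ EB = 27.

P[0] = 10, P[1] = 76, P[2] = 27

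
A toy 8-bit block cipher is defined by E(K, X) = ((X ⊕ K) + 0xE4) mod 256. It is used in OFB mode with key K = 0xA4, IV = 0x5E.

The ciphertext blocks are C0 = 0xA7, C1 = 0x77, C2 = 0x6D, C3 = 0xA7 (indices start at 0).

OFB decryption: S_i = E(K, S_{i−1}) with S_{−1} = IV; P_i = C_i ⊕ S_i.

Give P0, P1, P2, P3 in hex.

P0 = 0x79, P1 = 0x29, P2 = 0xB3, P3 = 0xF9

P0: S = E(K, 0x5E) = 0xDE; 0xA7 ⊕ 0xDE = 0x79.
P1: S = E(K, 0xDE) = 0x5E; 0x77 ⊕ 0x5E = 0x29.
P2: S = E(K, 0x5E) = 0xDE; 0x6D ⊕ 0xDE = 0xB3.
P3: S = E(K, 0xDE) = 0x5E; 0xA7 ⊕ 0x5E = 0xF9.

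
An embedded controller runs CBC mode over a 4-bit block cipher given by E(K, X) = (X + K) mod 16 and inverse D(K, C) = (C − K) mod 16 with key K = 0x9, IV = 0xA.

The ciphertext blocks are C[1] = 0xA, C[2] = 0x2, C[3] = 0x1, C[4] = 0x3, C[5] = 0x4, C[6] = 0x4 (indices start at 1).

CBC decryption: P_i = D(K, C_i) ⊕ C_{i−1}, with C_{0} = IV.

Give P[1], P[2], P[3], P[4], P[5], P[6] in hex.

P[1]: D(K, 0xA) = 0x1; 0x1 ⊕ 0xA = 0xB.
P[2]: D(K, 0x2) = 0x9; 0x9 ⊕ 0xA = 0x3.
P[3]: D(K, 0x1) = 0x8; 0x8 ⊕ 0x2 = 0xA.
P[4]: D(K, 0x3) = 0xA; 0xA ⊕ 0x1 = 0xB.
P[5]: D(K, 0x4) = 0xB; 0xB ⊕ 0x3 = 0x8.
P[6]: D(K, 0x4) = 0xB; 0xB ⊕ 0x4 = 0xF.

P[1] = 0xB, P[2] = 0x3, P[3] = 0xA, P[4] = 0xB, P[5] = 0x8, P[6] = 0xF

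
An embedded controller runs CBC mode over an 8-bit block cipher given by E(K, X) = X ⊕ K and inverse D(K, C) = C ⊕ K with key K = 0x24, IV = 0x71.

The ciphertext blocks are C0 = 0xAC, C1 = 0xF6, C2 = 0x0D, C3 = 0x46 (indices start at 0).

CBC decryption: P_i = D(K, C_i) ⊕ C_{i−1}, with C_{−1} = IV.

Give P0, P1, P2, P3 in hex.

P0: D(K, 0xAC) = 0x88; 0x88 ⊕ 0x71 = 0xF9.
P1: D(K, 0xF6) = 0xD2; 0xD2 ⊕ 0xAC = 0x7E.
P2: D(K, 0x0D) = 0x29; 0x29 ⊕ 0xF6 = 0xDF.
P3: D(K, 0x46) = 0x62; 0x62 ⊕ 0x0D = 0x6F.

P0 = 0xF9, P1 = 0x7E, P2 = 0xDF, P3 = 0x6F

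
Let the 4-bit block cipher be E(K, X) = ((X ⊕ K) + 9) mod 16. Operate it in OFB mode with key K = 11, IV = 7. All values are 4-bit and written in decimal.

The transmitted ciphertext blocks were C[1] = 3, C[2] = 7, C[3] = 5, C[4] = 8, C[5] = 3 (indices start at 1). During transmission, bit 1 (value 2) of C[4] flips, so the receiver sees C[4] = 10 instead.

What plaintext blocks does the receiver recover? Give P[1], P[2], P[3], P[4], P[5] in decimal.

OFB decryption: S_i = E(K, S_{i−1}) with S_{0} = IV; P_i = C_i ⊕ S_i.
Only C[4] changed, to 10. In OFB, a change in C_i flips the same bit in P_i only; the keystream is unaffected. Decrypting the received ciphertext:
P[1]: S = E(K, 7) = 5; 3 ⊕ 5 = 6.
P[2]: S = E(K, 5) = 7; 7 ⊕ 7 = 0.
P[3]: S = E(K, 7) = 5; 5 ⊕ 5 = 0.
P[4]: S = E(K, 5) = 7; 10 ⊕ 7 = 13.
P[5]: S = E(K, 7) = 5; 3 ⊕ 5 = 6.
Blocks that differ from the original plaintext: P[4].

P[1] = 6, P[2] = 0, P[3] = 0, P[4] = 13, P[5] = 6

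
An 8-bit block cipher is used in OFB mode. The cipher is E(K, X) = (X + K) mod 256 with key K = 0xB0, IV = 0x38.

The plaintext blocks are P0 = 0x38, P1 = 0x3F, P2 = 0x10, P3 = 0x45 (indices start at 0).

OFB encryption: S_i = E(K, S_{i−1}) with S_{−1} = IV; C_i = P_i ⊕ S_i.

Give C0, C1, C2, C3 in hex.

C0 = 0xD0, C1 = 0xA7, C2 = 0x58, C3 = 0xBD

C0: S = E(K, 0x38) = 0xE8; 0x38 ⊕ 0xE8 = 0xD0.
C1: S = E(K, 0xE8) = 0x98; 0x3F ⊕ 0x98 = 0xA7.
C2: S = E(K, 0x98) = 0x48; 0x10 ⊕ 0x48 = 0x58.
C3: S = E(K, 0x48) = 0xF8; 0x45 ⊕ 0xF8 = 0xBD.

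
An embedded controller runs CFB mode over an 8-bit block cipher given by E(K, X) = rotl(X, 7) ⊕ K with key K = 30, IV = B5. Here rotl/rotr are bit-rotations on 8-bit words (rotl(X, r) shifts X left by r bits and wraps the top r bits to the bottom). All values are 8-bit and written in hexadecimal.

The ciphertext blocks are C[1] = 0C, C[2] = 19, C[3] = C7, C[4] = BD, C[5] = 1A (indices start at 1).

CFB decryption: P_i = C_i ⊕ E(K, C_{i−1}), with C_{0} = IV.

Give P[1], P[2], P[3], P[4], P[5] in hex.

P[1] = E6, P[2] = 2F, P[3] = 7B, P[4] = 6E, P[5] = F4

P[1]: E(K, B5) = EA; 0C ⊕ EA = E6.
P[2]: E(K, 0C) = 36; 19 ⊕ 36 = 2F.
P[3]: E(K, 19) = BC; C7 ⊕ BC = 7B.
P[4]: E(K, C7) = D3; BD ⊕ D3 = 6E.
P[5]: E(K, BD) = EE; 1A ⊕ EE = F4.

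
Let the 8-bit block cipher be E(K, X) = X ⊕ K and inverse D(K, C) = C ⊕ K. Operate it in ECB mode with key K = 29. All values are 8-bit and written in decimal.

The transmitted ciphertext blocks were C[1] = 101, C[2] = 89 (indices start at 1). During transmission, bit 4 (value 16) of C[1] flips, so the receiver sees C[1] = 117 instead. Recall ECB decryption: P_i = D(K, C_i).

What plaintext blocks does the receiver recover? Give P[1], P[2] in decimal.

Only C[1] changed, to 117. In ECB, a change in C_i affects only P_i. Decrypting the received ciphertext:
P[1]: D(K, 117) = 104.
P[2]: D(K, 89) = 68.
Blocks that differ from the original plaintext: P[1].

P[1] = 104, P[2] = 68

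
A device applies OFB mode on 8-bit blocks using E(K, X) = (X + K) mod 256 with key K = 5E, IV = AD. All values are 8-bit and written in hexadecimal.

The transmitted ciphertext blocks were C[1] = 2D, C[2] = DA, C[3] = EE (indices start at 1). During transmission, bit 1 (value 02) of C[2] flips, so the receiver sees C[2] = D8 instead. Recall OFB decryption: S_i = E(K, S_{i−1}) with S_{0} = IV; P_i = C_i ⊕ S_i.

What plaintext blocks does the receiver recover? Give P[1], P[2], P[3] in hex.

P[1] = 26, P[2] = B1, P[3] = 29

Only C[2] changed, to D8. In OFB, a change in C_i flips the same bit in P_i only; the keystream is unaffected. Decrypting the received ciphertext:
P[1]: S = E(K, AD) = 0B; 2D ⊕ 0B = 26.
P[2]: S = E(K, 0B) = 69; D8 ⊕ 69 = B1.
P[3]: S = E(K, 69) = C7; EE ⊕ C7 = 29.
Blocks that differ from the original plaintext: P[2].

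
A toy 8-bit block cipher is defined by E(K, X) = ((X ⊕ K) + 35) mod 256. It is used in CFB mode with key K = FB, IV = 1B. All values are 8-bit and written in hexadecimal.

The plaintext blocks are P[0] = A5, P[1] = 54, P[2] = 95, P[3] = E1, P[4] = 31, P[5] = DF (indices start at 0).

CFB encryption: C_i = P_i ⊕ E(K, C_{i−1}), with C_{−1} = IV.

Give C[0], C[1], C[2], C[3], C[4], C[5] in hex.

C[0]: E(K, 1B) = 15; A5 ⊕ 15 = B0.
C[1]: E(K, B0) = 80; 54 ⊕ 80 = D4.
C[2]: E(K, D4) = 64; 95 ⊕ 64 = F1.
C[3]: E(K, F1) = 3F; E1 ⊕ 3F = DE.
C[4]: E(K, DE) = 5A; 31 ⊕ 5A = 6B.
C[5]: E(K, 6B) = C5; DF ⊕ C5 = 1A.

C[0] = B0, C[1] = D4, C[2] = F1, C[3] = DE, C[4] = 6B, C[5] = 1A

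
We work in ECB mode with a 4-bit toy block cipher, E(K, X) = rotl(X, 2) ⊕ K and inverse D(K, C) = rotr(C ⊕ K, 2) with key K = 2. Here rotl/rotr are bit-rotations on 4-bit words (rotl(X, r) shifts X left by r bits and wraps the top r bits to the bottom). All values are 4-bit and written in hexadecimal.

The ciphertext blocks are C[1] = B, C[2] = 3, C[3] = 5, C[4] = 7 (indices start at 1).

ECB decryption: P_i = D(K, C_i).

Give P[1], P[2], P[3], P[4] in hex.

P[1] = 6, P[2] = 4, P[3] = D, P[4] = 5

P[1]: D(K, B) = 6.
P[2]: D(K, 3) = 4.
P[3]: D(K, 5) = D.
P[4]: D(K, 7) = 5.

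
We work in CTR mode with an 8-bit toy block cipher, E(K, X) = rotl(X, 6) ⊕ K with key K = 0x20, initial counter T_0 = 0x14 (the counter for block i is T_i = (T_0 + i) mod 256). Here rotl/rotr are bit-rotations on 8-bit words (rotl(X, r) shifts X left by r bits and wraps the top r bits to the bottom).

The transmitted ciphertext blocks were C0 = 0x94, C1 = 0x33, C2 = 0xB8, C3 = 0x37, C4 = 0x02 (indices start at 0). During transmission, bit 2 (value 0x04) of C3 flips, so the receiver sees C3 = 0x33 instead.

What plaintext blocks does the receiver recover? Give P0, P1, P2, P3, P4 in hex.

P0 = 0xB1, P1 = 0x56, P2 = 0x1D, P3 = 0xD6, P4 = 0x24

CTR decryption: S_i = E(K, T_i) where T_i is the counter for block i; P_i = C_i ⊕ S_i.
Only C3 changed, to 0x33. In CTR, a change in C_i flips the same bit in P_i only; the keystream is unaffected. Decrypting the received ciphertext:
P0: T = 0x14, S = E(K, T) = 0x25; 0x94 ⊕ 0x25 = 0xB1.
P1: T = 0x15, S = E(K, T) = 0x65; 0x33 ⊕ 0x65 = 0x56.
P2: T = 0x16, S = E(K, T) = 0xA5; 0xB8 ⊕ 0xA5 = 0x1D.
P3: T = 0x17, S = E(K, T) = 0xE5; 0x33 ⊕ 0xE5 = 0xD6.
P4: T = 0x18, S = E(K, T) = 0x26; 0x02 ⊕ 0x26 = 0x24.
Blocks that differ from the original plaintext: P3.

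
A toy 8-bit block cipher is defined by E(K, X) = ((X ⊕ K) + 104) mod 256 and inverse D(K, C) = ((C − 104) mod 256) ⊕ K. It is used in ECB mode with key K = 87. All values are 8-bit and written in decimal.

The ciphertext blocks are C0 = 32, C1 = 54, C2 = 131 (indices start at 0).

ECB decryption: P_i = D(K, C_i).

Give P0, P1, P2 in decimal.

P0 = 239, P1 = 153, P2 = 76

P0: D(K, 32) = 239.
P1: D(K, 54) = 153.
P2: D(K, 131) = 76.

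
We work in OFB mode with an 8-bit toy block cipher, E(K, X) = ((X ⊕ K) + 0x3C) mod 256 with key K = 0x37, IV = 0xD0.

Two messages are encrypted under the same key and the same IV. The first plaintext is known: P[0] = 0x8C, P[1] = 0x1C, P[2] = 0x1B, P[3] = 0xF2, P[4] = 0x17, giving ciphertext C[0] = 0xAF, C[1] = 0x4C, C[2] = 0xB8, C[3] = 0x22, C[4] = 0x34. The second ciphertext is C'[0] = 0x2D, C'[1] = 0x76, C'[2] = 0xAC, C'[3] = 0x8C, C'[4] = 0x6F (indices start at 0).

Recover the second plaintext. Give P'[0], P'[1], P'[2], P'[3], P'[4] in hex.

In OFB with a reused IV, both messages share the same keystream S_i, so C_i ⊕ C'_i = P_i ⊕ P'_i and thus P'_i = P_i ⊕ C_i ⊕ C'_i.
P'[0]: 0x8C ⊕ 0xAF ⊕ 0x2D = 0x0E.
P'[1]: 0x1C ⊕ 0x4C ⊕ 0x76 = 0x26.
P'[2]: 0x1B ⊕ 0xB8 ⊕ 0xAC = 0x0F.
P'[3]: 0xF2 ⊕ 0x22 ⊕ 0x8C = 0x5C.
P'[4]: 0x17 ⊕ 0x34 ⊕ 0x6F = 0x4C.

P'[0] = 0x0E, P'[1] = 0x26, P'[2] = 0x0F, P'[3] = 0x5C, P'[4] = 0x4C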